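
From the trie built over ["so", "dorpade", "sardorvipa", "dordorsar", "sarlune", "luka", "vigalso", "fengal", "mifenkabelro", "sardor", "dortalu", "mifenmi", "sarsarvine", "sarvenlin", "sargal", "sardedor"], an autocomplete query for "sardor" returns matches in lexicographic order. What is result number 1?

Filter for "sardor…" and sort: "sardor", "sardorvipa"
Position 1: sardor

sardor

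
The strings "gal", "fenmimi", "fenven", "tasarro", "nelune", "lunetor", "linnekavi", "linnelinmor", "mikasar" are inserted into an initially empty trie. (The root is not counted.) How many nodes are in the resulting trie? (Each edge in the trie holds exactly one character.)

Count nodes per top-level branch (shared prefixes stored once):
  'f'-branch (fenmimi, fenven): 10 nodes
  'g'-branch (gal): 3 nodes
  'l'-branch (linnekavi, linnelinmor, lunetor): 21 nodes
  'm'-branch (mikasar): 7 nodes
  'n'-branch (nelune): 6 nodes
  't'-branch (tasarro): 7 nodes
Sum: 54

54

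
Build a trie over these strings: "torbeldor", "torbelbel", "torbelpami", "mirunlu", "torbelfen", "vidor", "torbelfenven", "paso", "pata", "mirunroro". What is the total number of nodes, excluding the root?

Insert word by word; a character creates a node only if that edge doesn't already exist:
  "torbeldor" → 9 new (t, o, r, b, e, l, d, o, r)
  "torbelbel" → prefix "torbel" already present; 3 new (b, e, l)
  "torbelpami" → prefix "torbel" already present; 4 new (p, a, m, i)
  "mirunlu" → 7 new (m, i, r, u, n, l, u)
  "torbelfen" → prefix "torbel" already present; 3 new (f, e, n)
  "vidor" → 5 new (v, i, d, o, r)
  "torbelfenven" → prefix "torbelfen" already present; 3 new (v, e, n)
  "paso" → 4 new (p, a, s, o)
  "pata" → prefix "pa" already present; 2 new (t, a)
  "mirunroro" → prefix "mirun" already present; 4 new (r, o, r, o)
Total nodes = 9 + 3 + 4 + 7 + 3 + 5 + 3 + 4 + 2 + 4 = 44

44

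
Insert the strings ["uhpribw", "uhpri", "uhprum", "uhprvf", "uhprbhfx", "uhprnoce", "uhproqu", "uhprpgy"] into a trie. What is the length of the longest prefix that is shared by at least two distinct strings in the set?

The deepest shared node is where two words last agree before diverging.
"uhpri" and "uhpribw" agree on "uhpri" (5 characters) before diverging; nothing deeper is shared.
Longest shared-prefix length: 5

5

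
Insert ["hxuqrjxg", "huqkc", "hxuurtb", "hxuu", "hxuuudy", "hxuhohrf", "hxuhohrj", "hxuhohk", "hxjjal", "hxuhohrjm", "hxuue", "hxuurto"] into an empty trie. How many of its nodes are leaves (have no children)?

A leaf is a node with no children — equivalently, the end of a word that is not a proper prefix of any other stored word.
Those words: "huqkc", "hxjjal", "hxuhohk", "hxuhohrf", "hxuhohrjm", "hxuqrjxg", "hxuue", "hxuurtb", "hxuurto", "hxuuudy"
Leaf count: 10

10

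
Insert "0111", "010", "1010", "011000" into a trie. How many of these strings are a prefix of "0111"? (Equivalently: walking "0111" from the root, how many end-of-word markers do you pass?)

Check each prefix of "0111" against the stored set — each match is an end-marker on the path.
Prefixes of the query that are stored words: "0111"
Count: 1

1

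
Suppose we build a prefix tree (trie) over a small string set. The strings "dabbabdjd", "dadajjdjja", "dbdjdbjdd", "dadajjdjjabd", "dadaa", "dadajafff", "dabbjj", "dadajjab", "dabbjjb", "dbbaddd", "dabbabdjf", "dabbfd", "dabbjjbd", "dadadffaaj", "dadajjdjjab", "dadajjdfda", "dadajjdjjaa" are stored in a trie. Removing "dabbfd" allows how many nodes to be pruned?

2

A node on "dabbfd"'s path can go only if nothing else ends at it or branches off below it.
The suffix "fd" (2 nodes) is used only by "dabbfd"; the node for "dabb" still has the child "a", so pruning stops there.
Nodes removed: 2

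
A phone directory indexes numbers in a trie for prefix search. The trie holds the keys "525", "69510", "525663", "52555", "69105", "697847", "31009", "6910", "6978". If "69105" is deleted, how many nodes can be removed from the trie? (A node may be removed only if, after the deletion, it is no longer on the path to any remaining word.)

1

A node on "69105"'s path can go only if nothing else ends at it or branches off below it.
The suffix "5" (1 node) is used only by "69105"; "6910" is itself a stored word, so pruning stops there.
Nodes removed: 1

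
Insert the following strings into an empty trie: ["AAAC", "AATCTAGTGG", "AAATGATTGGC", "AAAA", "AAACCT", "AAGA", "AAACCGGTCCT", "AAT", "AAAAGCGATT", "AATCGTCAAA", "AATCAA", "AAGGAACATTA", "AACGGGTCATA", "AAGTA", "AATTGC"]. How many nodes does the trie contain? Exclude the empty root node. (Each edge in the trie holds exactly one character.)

Count nodes per top-level branch (shared prefixes stored once):
  'A'-branch (AAAA, AAAAGCGATT, AAAC, AAACCGGTCCT, AAACCT, AAATGATTGGC, AACGGGTCATA, AAGA, AAGGAACATTA, AAGTA, AAT, AATCAA, AATCGTCAAA, AATCTAGTGG, AATTGC): 67 nodes
Sum: 67

67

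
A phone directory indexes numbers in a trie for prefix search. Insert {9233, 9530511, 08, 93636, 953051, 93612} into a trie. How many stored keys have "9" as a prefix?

5

Traverse to the node for "9", then collect every word in that subtree.
Matches: "9233", "93612", "93636", "953051", "9530511"
Count: 5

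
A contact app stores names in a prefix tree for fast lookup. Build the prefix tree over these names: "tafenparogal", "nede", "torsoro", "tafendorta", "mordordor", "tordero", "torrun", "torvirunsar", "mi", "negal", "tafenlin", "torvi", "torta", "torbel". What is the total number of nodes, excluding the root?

63

Insert word by word; a character creates a node only if that edge doesn't already exist:
  "tafenparogal" → 12 new (t, a, f, e, n, p, a, r, o, g, a, l)
  "nede" → 4 new (n, e, d, e)
  "torsoro" → prefix "t" already present; 6 new (o, r, s, o, r, o)
  "tafendorta" → prefix "tafen" already present; 5 new (d, o, r, t, a)
  "mordordor" → 9 new (m, o, r, d, o, r, d, o, r)
  "tordero" → prefix "tor" already present; 4 new (d, e, r, o)
  "torrun" → prefix "tor" already present; 3 new (r, u, n)
  "torvirunsar" → prefix "tor" already present; 8 new (v, i, r, u, n, s, a, r)
  "mi" → prefix "m" already present; 1 new (i)
  "negal" → prefix "ne" already present; 3 new (g, a, l)
  "tafenlin" → prefix "tafen" already present; 3 new (l, i, n)
  "torvi" → prefix "torvi" already present; 0 new (none)
  "torta" → prefix "tor" already present; 2 new (t, a)
  "torbel" → prefix "tor" already present; 3 new (b, e, l)
Total nodes = 12 + 4 + 6 + 5 + 9 + 4 + 3 + 8 + 1 + 3 + 3 + 0 + 2 + 3 = 63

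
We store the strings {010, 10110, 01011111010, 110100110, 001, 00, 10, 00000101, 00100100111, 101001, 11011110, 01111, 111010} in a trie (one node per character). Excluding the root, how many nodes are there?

For each word, the new-node count is its length minus the longest prefix already in the trie:
  "010" → 3 new (0, 1, 0)
  "10110" → 5 new (1, 0, 1, 1, 0)
  "01011111010" → prefix "010" already present; 8 new (1, 1, 1, 1, 1, 0, 1, 0)
  "110100110" → prefix "1" already present; 8 new (1, 0, 1, 0, 0, 1, 1, 0)
  "001" → prefix "0" already present; 2 new (0, 1)
  "00" → prefix "00" already present; 0 new (none)
  "10" → prefix "10" already present; 0 new (none)
  "00000101" → prefix "00" already present; 6 new (0, 0, 0, 1, 0, 1)
  "00100100111" → prefix "001" already present; 8 new (0, 0, 1, 0, 0, 1, 1, 1)
  "101001" → prefix "101" already present; 3 new (0, 0, 1)
  "11011110" → prefix "1101" already present; 4 new (1, 1, 1, 0)
  "01111" → prefix "01" already present; 3 new (1, 1, 1)
  "111010" → prefix "11" already present; 4 new (1, 0, 1, 0)
Total nodes = 3 + 5 + 8 + 8 + 2 + 0 + 0 + 6 + 8 + 3 + 4 + 3 + 4 = 54

54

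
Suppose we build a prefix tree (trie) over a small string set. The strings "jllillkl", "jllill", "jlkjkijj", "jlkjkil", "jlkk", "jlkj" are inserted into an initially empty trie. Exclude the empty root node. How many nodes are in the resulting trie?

Trie structure (* marks end of a word):
(root)
└─ j
   └─ l
      ├─ k
      │  ├─ j *
      │  │  └─ k
      │  │     └─ i
      │  │        ├─ j
      │  │        │  └─ j *
      │  │        └─ l *
      │  └─ k *
      └─ l
         └─ i
            └─ l
               └─ l *
                  └─ k
                     └─ l *
Counting every labelled node above: 16.

16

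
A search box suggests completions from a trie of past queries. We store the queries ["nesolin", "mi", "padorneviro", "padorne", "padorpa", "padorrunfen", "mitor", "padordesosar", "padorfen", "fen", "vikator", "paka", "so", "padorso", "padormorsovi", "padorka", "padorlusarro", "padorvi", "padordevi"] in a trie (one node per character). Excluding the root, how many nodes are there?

77

Insert word by word; a character creates a node only if that edge doesn't already exist:
  "nesolin" → 7 new (n, e, s, o, l, i, n)
  "mi" → 2 new (m, i)
  "padorneviro" → 11 new (p, a, d, o, r, n, e, v, i, r, o)
  "padorne" → prefix "padorne" already present; 0 new (none)
  "padorpa" → prefix "pador" already present; 2 new (p, a)
  "padorrunfen" → prefix "pador" already present; 6 new (r, u, n, f, e, n)
  "mitor" → prefix "mi" already present; 3 new (t, o, r)
  "padordesosar" → prefix "pador" already present; 7 new (d, e, s, o, s, a, r)
  "padorfen" → prefix "pador" already present; 3 new (f, e, n)
  "fen" → 3 new (f, e, n)
  "vikator" → 7 new (v, i, k, a, t, o, r)
  "paka" → prefix "pa" already present; 2 new (k, a)
  "so" → 2 new (s, o)
  "padorso" → prefix "pador" already present; 2 new (s, o)
  "padormorsovi" → prefix "pador" already present; 7 new (m, o, r, s, o, v, i)
  "padorka" → prefix "pador" already present; 2 new (k, a)
  "padorlusarro" → prefix "pador" already present; 7 new (l, u, s, a, r, r, o)
  "padorvi" → prefix "pador" already present; 2 new (v, i)
  "padordevi" → prefix "padorde" already present; 2 new (v, i)
Total nodes = 7 + 2 + 11 + 0 + 2 + 6 + 3 + 7 + 3 + 3 + 7 + 2 + 2 + 2 + 7 + 2 + 7 + 2 + 2 = 77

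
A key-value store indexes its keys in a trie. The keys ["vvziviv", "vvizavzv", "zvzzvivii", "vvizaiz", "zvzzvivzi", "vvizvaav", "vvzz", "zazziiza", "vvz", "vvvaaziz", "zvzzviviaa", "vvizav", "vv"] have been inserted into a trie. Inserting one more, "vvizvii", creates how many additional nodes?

2

Walking "vvizvii" from the root, the first 5 characters ("vvizv") follow existing edges; "i" is the first miss.
Each of the 2 remaining characters creates one node.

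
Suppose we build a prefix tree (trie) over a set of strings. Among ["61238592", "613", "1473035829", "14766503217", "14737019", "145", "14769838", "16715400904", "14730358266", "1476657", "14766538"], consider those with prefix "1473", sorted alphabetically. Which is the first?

14730358266

Words with prefix "1473", in lexicographic order: "14730358266", "1473035829", "14737019"
Position 1: 14730358266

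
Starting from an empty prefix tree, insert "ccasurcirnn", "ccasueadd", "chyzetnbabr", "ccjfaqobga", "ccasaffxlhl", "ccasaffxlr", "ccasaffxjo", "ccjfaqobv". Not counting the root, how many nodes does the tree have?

44

Trace insertions, counting only characters that open a new branch:
  "ccasurcirnn" → 11 new (c, c, a, s, u, r, c, i, r, n, n)
  "ccasueadd" → prefix "ccasu" already present; 4 new (e, a, d, d)
  "chyzetnbabr" → prefix "c" already present; 10 new (h, y, z, e, t, n, b, a, b, r)
  "ccjfaqobga" → prefix "cc" already present; 8 new (j, f, a, q, o, b, g, a)
  "ccasaffxlhl" → prefix "ccas" already present; 7 new (a, f, f, x, l, h, l)
  "ccasaffxlr" → prefix "ccasaffxl" already present; 1 new (r)
  "ccasaffxjo" → prefix "ccasaffx" already present; 2 new (j, o)
  "ccjfaqobv" → prefix "ccjfaqob" already present; 1 new (v)
Total nodes = 11 + 4 + 10 + 8 + 7 + 1 + 2 + 1 = 44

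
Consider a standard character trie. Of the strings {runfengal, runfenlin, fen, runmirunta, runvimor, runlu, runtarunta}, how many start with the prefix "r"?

6

Filter for entries beginning with "r":
Words under "r": runfengal, runfenlin, runlu, runmirunta, runtarunta, runvimor
Count: 6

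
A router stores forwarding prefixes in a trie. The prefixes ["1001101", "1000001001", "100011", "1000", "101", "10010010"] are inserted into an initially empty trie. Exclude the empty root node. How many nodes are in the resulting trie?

21

Insert word by word; a character creates a node only if that edge doesn't already exist:
  "1001101" → 7 new (1, 0, 0, 1, 1, 0, 1)
  "1000001001" → prefix "100" already present; 7 new (0, 0, 0, 1, 0, 0, 1)
  "100011" → prefix "1000" already present; 2 new (1, 1)
  "1000" → prefix "1000" already present; 0 new (none)
  "101" → prefix "10" already present; 1 new (1)
  "10010010" → prefix "1001" already present; 4 new (0, 0, 1, 0)
Total nodes = 7 + 7 + 2 + 0 + 1 + 4 = 21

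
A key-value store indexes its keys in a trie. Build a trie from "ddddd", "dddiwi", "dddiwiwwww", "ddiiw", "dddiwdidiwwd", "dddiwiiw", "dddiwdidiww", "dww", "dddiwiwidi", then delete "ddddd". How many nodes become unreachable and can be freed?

2

After clearing the end-marker at "ddddd", prune upward until reaching a node still needed by another word.
The suffix "dd" (2 nodes) is used only by "ddddd"; the node for "ddd" still has the child "i", so pruning stops there.
Nodes removed: 2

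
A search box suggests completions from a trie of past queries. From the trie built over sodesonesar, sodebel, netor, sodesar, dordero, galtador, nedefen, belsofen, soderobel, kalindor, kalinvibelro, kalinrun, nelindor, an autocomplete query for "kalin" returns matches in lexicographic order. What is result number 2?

Filter for "kalin…" and sort: "kalindor", "kalinrun", "kalinvibelro"
Position 2: kalinrun

kalinrun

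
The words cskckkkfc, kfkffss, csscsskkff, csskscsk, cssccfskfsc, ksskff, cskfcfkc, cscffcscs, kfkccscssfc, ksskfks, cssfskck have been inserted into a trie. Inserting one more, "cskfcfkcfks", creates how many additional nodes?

"cskfcfkc" is already a path in the trie; the remaining "fks" must be added.
Each of the 3 remaining characters creates one node.

3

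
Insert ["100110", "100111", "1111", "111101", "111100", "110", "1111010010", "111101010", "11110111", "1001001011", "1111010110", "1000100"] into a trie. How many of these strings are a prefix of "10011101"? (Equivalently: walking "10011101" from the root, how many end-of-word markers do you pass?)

Walk "10011101" from the root; an end-of-word marker is hit whenever a stored word is a prefix of "10011101".
Prefixes of the query that are stored words: "100111"
Count: 1

1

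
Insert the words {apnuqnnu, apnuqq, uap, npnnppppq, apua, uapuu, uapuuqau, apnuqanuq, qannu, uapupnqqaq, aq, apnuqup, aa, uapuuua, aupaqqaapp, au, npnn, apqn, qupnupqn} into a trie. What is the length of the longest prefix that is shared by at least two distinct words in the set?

5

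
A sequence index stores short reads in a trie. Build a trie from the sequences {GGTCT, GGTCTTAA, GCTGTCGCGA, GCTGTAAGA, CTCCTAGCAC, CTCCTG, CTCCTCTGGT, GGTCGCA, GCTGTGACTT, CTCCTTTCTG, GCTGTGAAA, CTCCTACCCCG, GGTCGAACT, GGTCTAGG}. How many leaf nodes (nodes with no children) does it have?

Leaves are exactly the stored words that no other stored word extends.
Those words: "CTCCTACCCCG", "CTCCTAGCAC", "CTCCTCTGGT", "CTCCTG", "CTCCTTTCTG", "GCTGTAAGA", "GCTGTCGCGA", "GCTGTGAAA", "GCTGTGACTT", "GGTCGAACT", "GGTCGCA", "GGTCTAGG", "GGTCTTAA"
Leaf count: 13

13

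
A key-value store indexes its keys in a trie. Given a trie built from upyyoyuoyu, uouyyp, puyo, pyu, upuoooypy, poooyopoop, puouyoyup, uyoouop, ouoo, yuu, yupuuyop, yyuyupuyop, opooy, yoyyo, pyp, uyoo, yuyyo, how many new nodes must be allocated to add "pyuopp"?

3

Walking "pyuopp" from the root, the first 3 characters ("pyu") follow existing edges; "o" is the first miss.
New nodes needed: |"pyuopp"| − 3 = 6 − 3 = 3.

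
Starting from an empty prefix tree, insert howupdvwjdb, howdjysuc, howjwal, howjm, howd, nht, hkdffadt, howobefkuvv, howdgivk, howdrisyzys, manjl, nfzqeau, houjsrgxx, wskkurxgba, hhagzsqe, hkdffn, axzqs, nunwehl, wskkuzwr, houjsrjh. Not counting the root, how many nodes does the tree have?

103

Trace insertions, counting only characters that open a new branch:
  "howupdvwjdb" → 11 new (h, o, w, u, p, d, v, w, j, d, b)
  "howdjysuc" → prefix "how" already present; 6 new (d, j, y, s, u, c)
  "howjwal" → prefix "how" already present; 4 new (j, w, a, l)
  "howjm" → prefix "howj" already present; 1 new (m)
  "howd" → prefix "howd" already present; 0 new (none)
  "nht" → 3 new (n, h, t)
  "hkdffadt" → prefix "h" already present; 7 new (k, d, f, f, a, d, t)
  "howobefkuvv" → prefix "how" already present; 8 new (o, b, e, f, k, u, v, v)
  "howdgivk" → prefix "howd" already present; 4 new (g, i, v, k)
  "howdrisyzys" → prefix "howd" already present; 7 new (r, i, s, y, z, y, s)
  "manjl" → 5 new (m, a, n, j, l)
  "nfzqeau" → prefix "n" already present; 6 new (f, z, q, e, a, u)
  "houjsrgxx" → prefix "ho" already present; 7 new (u, j, s, r, g, x, x)
  "wskkurxgba" → 10 new (w, s, k, k, u, r, x, g, b, a)
  "hhagzsqe" → prefix "h" already present; 7 new (h, a, g, z, s, q, e)
  "hkdffn" → prefix "hkdff" already present; 1 new (n)
  "axzqs" → 5 new (a, x, z, q, s)
  "nunwehl" → prefix "n" already present; 6 new (u, n, w, e, h, l)
  "wskkuzwr" → prefix "wskku" already present; 3 new (z, w, r)
  "houjsrjh" → prefix "houjsr" already present; 2 new (j, h)
Total nodes = 11 + 6 + 4 + 1 + 0 + 3 + 7 + 8 + 4 + 7 + 5 + 6 + 7 + 10 + 7 + 1 + 5 + 6 + 3 + 2 = 103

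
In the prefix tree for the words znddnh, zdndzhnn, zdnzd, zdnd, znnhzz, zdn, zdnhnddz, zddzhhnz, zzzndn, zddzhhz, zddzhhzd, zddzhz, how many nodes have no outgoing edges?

9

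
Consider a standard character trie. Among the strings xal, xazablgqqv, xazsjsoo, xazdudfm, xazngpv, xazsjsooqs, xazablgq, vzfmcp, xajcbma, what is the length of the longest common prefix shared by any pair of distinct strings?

8

Equivalently: take the maximum, over all pairs, of their longest common prefix length.
"xazablgq" and "xazablgqqv" agree on "xazablgq" (8 characters) before diverging; nothing deeper is shared.
Longest shared-prefix length: 8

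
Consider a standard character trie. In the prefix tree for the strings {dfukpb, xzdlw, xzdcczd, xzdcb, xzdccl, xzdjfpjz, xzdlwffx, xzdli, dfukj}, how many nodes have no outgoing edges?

8

A leaf is a node with no children — equivalently, the end of a word that is not a proper prefix of any other stored word.
Those words: "dfukj", "dfukpb", "xzdcb", "xzdccl", "xzdcczd", "xzdjfpjz", "xzdli", "xzdlwffx"
Leaf count: 8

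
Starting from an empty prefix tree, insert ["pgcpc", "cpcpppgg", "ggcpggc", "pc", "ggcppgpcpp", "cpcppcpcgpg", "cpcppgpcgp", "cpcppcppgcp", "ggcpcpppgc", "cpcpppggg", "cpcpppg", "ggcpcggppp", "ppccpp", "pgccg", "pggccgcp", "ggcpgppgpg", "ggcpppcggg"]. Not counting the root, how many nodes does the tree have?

77

Count nodes per top-level branch (shared prefixes stored once):
  'c'-branch (cpcppcpcgpg, cpcppcppgcp, cpcppgpcgp, cpcpppg, cpcpppgg, cpcpppggg): 24 nodes
  'g'-branch (ggcpcggppp, ggcpcpppgc, ggcpggc, ggcpgppgpg, ggcppgpcpp, ggcpppcggg): 34 nodes
  'p'-branch (pc, pgccg, pgcpc, pggccgcp, ppccpp): 19 nodes
Sum: 77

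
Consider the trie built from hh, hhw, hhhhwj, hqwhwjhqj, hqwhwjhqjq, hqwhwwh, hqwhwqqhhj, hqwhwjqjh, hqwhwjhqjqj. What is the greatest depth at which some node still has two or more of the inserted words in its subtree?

10

The deepest shared node is where two words last agree before diverging.
e.g. "hqwhwjhqjq" and "hqwhwjhqjqj" share the prefix "hqwhwjhqjq" of length 10; no pair shares a longer one.
Longest shared-prefix length: 10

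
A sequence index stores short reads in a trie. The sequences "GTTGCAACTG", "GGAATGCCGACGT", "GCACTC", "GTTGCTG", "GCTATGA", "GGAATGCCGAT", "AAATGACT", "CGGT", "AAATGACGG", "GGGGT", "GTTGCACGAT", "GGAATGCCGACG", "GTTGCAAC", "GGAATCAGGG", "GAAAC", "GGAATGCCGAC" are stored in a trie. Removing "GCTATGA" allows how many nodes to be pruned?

After clearing the end-marker at "GCTATGA", prune upward until reaching a node still needed by another word.
The suffix "TATGA" (5 nodes) is used only by "GCTATGA"; the node for "GC" still has the child "A", so pruning stops there.
Nodes removed: 5

5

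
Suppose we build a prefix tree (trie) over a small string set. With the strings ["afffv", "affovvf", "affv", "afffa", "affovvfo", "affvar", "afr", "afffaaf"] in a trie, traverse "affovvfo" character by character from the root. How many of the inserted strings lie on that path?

2

Walk "affovvfo" from the root; an end-of-word marker is hit whenever a stored word is a prefix of "affovvfo".
Prefixes of the query that are stored words: "affovvf", "affovvfo"
Count: 2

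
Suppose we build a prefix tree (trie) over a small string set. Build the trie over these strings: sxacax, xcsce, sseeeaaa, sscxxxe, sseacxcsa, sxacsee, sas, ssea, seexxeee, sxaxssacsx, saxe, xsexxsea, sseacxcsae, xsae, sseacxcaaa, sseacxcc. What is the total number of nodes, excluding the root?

64

Insert word by word; a character creates a node only if that edge doesn't already exist:
  "sxacax" → 6 new (s, x, a, c, a, x)
  "xcsce" → 5 new (x, c, s, c, e)
  "sseeeaaa" → prefix "s" already present; 7 new (s, e, e, e, a, a, a)
  "sscxxxe" → prefix "ss" already present; 5 new (c, x, x, x, e)
  "sseacxcsa" → prefix "sse" already present; 6 new (a, c, x, c, s, a)
  "sxacsee" → prefix "sxac" already present; 3 new (s, e, e)
  "sas" → prefix "s" already present; 2 new (a, s)
  "ssea" → prefix "ssea" already present; 0 new (none)
  "seexxeee" → prefix "s" already present; 7 new (e, e, x, x, e, e, e)
  "sxaxssacsx" → prefix "sxa" already present; 7 new (x, s, s, a, c, s, x)
  "saxe" → prefix "sa" already present; 2 new (x, e)
  "xsexxsea" → prefix "x" already present; 7 new (s, e, x, x, s, e, a)
  "sseacxcsae" → prefix "sseacxcsa" already present; 1 new (e)
  "xsae" → prefix "xs" already present; 2 new (a, e)
  "sseacxcaaa" → prefix "sseacxc" already present; 3 new (a, a, a)
  "sseacxcc" → prefix "sseacxc" already present; 1 new (c)
Total nodes = 6 + 5 + 7 + 5 + 6 + 3 + 2 + 0 + 7 + 7 + 2 + 7 + 1 + 2 + 3 + 1 = 64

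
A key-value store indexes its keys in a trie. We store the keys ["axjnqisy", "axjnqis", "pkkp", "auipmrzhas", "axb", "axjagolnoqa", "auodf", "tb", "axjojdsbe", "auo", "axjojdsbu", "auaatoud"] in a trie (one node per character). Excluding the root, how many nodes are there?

Trace insertions, counting only characters that open a new branch:
  "axjnqisy" → 8 new (a, x, j, n, q, i, s, y)
  "axjnqis" → prefix "axjnqis" already present; 0 new (none)
  "pkkp" → 4 new (p, k, k, p)
  "auipmrzhas" → prefix "a" already present; 9 new (u, i, p, m, r, z, h, a, s)
  "axb" → prefix "ax" already present; 1 new (b)
  "axjagolnoqa" → prefix "axj" already present; 8 new (a, g, o, l, n, o, q, a)
  "auodf" → prefix "au" already present; 3 new (o, d, f)
  "tb" → 2 new (t, b)
  "axjojdsbe" → prefix "axj" already present; 6 new (o, j, d, s, b, e)
  "auo" → prefix "auo" already present; 0 new (none)
  "axjojdsbu" → prefix "axjojdsb" already present; 1 new (u)
  "auaatoud" → prefix "au" already present; 6 new (a, a, t, o, u, d)
Total nodes = 8 + 0 + 4 + 9 + 1 + 8 + 3 + 2 + 6 + 0 + 1 + 6 = 48

48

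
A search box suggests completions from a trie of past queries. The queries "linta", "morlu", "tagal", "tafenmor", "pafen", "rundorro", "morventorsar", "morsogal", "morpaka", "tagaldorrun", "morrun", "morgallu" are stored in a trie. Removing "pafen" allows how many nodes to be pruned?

5

A node on "pafen"'s path can go only if nothing else ends at it or branches off below it.
No other word shares any prefix with "pafen", so all 5 of its nodes go.
Nodes removed: 5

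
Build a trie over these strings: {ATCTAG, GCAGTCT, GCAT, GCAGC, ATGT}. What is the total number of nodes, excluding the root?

17

Trace insertions, counting only characters that open a new branch:
  "ATCTAG" → 6 new (A, T, C, T, A, G)
  "GCAGTCT" → 7 new (G, C, A, G, T, C, T)
  "GCAT" → prefix "GCA" already present; 1 new (T)
  "GCAGC" → prefix "GCAG" already present; 1 new (C)
  "ATGT" → prefix "AT" already present; 2 new (G, T)
Total nodes = 6 + 7 + 1 + 1 + 2 = 17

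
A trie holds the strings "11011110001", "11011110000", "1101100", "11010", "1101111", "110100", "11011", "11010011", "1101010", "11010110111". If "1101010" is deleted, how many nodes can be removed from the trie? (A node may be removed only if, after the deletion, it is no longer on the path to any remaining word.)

Walk "1101010" from the leaf back toward the root, removing each node that no remaining word uses.
The suffix "0" (1 node) is used only by "1101010"; the node for "110101" still has the child "1", so pruning stops there.
Nodes removed: 1

1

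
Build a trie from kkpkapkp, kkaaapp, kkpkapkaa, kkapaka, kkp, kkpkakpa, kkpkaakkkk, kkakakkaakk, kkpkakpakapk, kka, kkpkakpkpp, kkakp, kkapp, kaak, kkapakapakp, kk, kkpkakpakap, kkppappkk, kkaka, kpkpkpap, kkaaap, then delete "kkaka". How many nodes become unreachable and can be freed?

0

After clearing the end-marker at "kkaka", prune upward until reaching a node still needed by another word.
Every node on "kkaka" is still needed (e.g. by "kkakakkaakk"), so nothing is freed.
Nodes removed: 0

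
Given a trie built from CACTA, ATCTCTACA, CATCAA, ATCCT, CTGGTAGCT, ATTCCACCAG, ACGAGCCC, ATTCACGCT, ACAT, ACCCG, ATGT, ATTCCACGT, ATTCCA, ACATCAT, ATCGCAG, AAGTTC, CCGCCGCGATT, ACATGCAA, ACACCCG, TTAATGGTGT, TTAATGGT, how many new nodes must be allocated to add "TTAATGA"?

1

The longest prefix of "TTAATGA" already in the trie is "TTAATG" (length 6).
Each of the 1 remaining characters creates one node.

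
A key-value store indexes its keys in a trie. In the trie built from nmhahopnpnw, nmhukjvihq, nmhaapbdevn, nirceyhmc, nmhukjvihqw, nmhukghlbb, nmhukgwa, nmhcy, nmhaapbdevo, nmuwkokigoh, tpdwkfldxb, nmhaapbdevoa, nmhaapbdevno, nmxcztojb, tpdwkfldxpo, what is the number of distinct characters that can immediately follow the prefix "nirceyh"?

1

The children of the "nirceyh" node are the distinct next characters among strings starting with "nirceyh".
Distinct next characters after "nirceyh": m.
That node has 1 child edge.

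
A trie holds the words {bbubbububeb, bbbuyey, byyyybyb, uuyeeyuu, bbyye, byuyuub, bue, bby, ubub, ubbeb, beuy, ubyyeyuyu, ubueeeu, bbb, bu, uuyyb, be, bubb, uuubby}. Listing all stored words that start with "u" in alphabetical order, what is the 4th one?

ubyyeyuyu

Words with prefix "u", in lexicographic order: "ubbeb", "ubub", "ubueeeu", "ubyyeyuyu", "uuubby", "uuyeeyuu", "uuyyb"
Position 4: ubyyeyuyu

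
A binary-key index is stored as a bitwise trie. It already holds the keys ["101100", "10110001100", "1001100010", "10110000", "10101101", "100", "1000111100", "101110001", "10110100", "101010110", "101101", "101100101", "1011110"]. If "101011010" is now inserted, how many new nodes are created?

1

Walking "101011010" from the root, the first 8 characters ("10101101") follow existing edges; "0" is the first miss.
So 9 − 8 = 1 new nodes.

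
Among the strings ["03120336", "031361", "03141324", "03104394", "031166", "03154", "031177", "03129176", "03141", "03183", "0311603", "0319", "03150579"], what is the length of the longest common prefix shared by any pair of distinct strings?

5

Equivalently: take the maximum, over all pairs, of their longest common prefix length.
e.g. "0311603" and "031166" share the prefix "03116" of length 5; no pair shares a longer one.
Longest shared-prefix length: 5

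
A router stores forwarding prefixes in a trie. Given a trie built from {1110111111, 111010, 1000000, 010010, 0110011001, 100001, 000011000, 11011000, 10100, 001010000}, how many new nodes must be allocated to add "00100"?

"0010" is already a path in the trie; the remaining "0" must be added.
Each of the 1 remaining characters creates one node.

1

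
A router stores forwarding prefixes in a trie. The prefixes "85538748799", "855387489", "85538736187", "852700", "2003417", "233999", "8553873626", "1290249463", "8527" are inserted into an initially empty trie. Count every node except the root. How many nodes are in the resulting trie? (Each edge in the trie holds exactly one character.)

Trace insertions, counting only characters that open a new branch:
  "85538748799" → 11 new (8, 5, 5, 3, 8, 7, 4, 8, 7, 9, 9)
  "855387489" → prefix "85538748" already present; 1 new (9)
  "85538736187" → prefix "855387" already present; 5 new (3, 6, 1, 8, 7)
  "852700" → prefix "85" already present; 4 new (2, 7, 0, 0)
  "2003417" → 7 new (2, 0, 0, 3, 4, 1, 7)
  "233999" → prefix "2" already present; 5 new (3, 3, 9, 9, 9)
  "8553873626" → prefix "85538736" already present; 2 new (2, 6)
  "1290249463" → 10 new (1, 2, 9, 0, 2, 4, 9, 4, 6, 3)
  "8527" → prefix "8527" already present; 0 new (none)
Total nodes = 11 + 1 + 5 + 4 + 7 + 5 + 2 + 10 + 0 = 45

45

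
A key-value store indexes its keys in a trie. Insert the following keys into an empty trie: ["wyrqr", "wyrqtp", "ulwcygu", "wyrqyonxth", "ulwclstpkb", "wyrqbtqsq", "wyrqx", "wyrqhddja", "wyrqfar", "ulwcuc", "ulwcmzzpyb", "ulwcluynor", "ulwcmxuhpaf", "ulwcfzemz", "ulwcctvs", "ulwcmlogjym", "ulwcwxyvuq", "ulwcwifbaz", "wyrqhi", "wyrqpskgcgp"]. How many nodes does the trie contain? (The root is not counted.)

Trace insertions, counting only characters that open a new branch:
  "wyrqr" → 5 new (w, y, r, q, r)
  "wyrqtp" → prefix "wyrq" already present; 2 new (t, p)
  "ulwcygu" → 7 new (u, l, w, c, y, g, u)
  "wyrqyonxth" → prefix "wyrq" already present; 6 new (y, o, n, x, t, h)
  "ulwclstpkb" → prefix "ulwc" already present; 6 new (l, s, t, p, k, b)
  "wyrqbtqsq" → prefix "wyrq" already present; 5 new (b, t, q, s, q)
  "wyrqx" → prefix "wyrq" already present; 1 new (x)
  "wyrqhddja" → prefix "wyrq" already present; 5 new (h, d, d, j, a)
  "wyrqfar" → prefix "wyrq" already present; 3 new (f, a, r)
  "ulwcuc" → prefix "ulwc" already present; 2 new (u, c)
  "ulwcmzzpyb" → prefix "ulwc" already present; 6 new (m, z, z, p, y, b)
  "ulwcluynor" → prefix "ulwcl" already present; 5 new (u, y, n, o, r)
  "ulwcmxuhpaf" → prefix "ulwcm" already present; 6 new (x, u, h, p, a, f)
  "ulwcfzemz" → prefix "ulwc" already present; 5 new (f, z, e, m, z)
  "ulwcctvs" → prefix "ulwc" already present; 4 new (c, t, v, s)
  "ulwcmlogjym" → prefix "ulwcm" already present; 6 new (l, o, g, j, y, m)
  "ulwcwxyvuq" → prefix "ulwc" already present; 6 new (w, x, y, v, u, q)
  "ulwcwifbaz" → prefix "ulwcw" already present; 5 new (i, f, b, a, z)
  "wyrqhi" → prefix "wyrqh" already present; 1 new (i)
  "wyrqpskgcgp" → prefix "wyrq" already present; 7 new (p, s, k, g, c, g, p)
Total nodes = 5 + 2 + 7 + 6 + 6 + 5 + 1 + 5 + 3 + 2 + 6 + 5 + 6 + 5 + 4 + 6 + 6 + 5 + 1 + 7 = 93

93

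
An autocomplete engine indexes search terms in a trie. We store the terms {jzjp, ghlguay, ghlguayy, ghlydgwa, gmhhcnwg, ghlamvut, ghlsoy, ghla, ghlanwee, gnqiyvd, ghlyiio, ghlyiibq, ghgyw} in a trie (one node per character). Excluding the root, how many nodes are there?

50

Count nodes per top-level branch (shared prefixes stored once):
  'g'-branch (ghgyw, ghla, ghlamvut, ghlanwee, ghlguay, ghlguayy, ghlsoy, ghlydgwa, ghlyiibq, ghlyiio, gmhhcnwg, gnqiyvd): 46 nodes
  'j'-branch (jzjp): 4 nodes
Sum: 50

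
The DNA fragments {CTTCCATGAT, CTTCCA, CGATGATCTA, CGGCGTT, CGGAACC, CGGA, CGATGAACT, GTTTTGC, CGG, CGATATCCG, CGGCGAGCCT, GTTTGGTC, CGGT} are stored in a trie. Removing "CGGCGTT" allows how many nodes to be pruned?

A node on "CGGCGTT"'s path can go only if nothing else ends at it or branches off below it.
The suffix "TT" (2 nodes) is used only by "CGGCGTT"; the node for "CGGCG" still has the child "A", so pruning stops there.
Nodes removed: 2

2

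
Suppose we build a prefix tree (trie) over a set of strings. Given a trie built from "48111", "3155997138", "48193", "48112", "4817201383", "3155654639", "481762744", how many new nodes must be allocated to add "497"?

The longest prefix of "497" already in the trie is "4" (length 1).
New nodes needed: |"497"| − 1 = 3 − 1 = 2.

2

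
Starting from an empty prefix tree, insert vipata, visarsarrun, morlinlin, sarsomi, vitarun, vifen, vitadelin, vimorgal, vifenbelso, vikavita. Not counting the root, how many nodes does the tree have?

Insert word by word; a character creates a node only if that edge doesn't already exist:
  "vipata" → 6 new (v, i, p, a, t, a)
  "visarsarrun" → prefix "vi" already present; 9 new (s, a, r, s, a, r, r, u, n)
  "morlinlin" → 9 new (m, o, r, l, i, n, l, i, n)
  "sarsomi" → 7 new (s, a, r, s, o, m, i)
  "vitarun" → prefix "vi" already present; 5 new (t, a, r, u, n)
  "vifen" → prefix "vi" already present; 3 new (f, e, n)
  "vitadelin" → prefix "vita" already present; 5 new (d, e, l, i, n)
  "vimorgal" → prefix "vi" already present; 6 new (m, o, r, g, a, l)
  "vifenbelso" → prefix "vifen" already present; 5 new (b, e, l, s, o)
  "vikavita" → prefix "vi" already present; 6 new (k, a, v, i, t, a)
Total nodes = 6 + 9 + 9 + 7 + 5 + 3 + 5 + 6 + 5 + 6 = 61

61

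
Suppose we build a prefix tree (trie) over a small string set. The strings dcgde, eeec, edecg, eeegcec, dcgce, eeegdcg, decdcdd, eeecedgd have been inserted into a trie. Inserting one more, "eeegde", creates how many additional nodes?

The longest prefix of "eeegde" already in the trie is "eeegd" (length 5).
New nodes needed: |"eeegde"| − 5 = 6 − 5 = 1.

1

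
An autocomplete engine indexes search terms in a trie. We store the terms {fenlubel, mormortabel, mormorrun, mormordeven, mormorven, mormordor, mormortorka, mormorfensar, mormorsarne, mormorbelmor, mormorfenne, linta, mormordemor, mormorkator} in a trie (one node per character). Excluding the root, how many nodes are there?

For each word, the new-node count is its length minus the longest prefix already in the trie:
  "fenlubel" → 8 new (f, e, n, l, u, b, e, l)
  "mormortabel" → 11 new (m, o, r, m, o, r, t, a, b, e, l)
  "mormorrun" → prefix "mormor" already present; 3 new (r, u, n)
  "mormordeven" → prefix "mormor" already present; 5 new (d, e, v, e, n)
  "mormorven" → prefix "mormor" already present; 3 new (v, e, n)
  "mormordor" → prefix "mormord" already present; 2 new (o, r)
  "mormortorka" → prefix "mormort" already present; 4 new (o, r, k, a)
  "mormorfensar" → prefix "mormor" already present; 6 new (f, e, n, s, a, r)
  "mormorsarne" → prefix "mormor" already present; 5 new (s, a, r, n, e)
  "mormorbelmor" → prefix "mormor" already present; 6 new (b, e, l, m, o, r)
  "mormorfenne" → prefix "mormorfen" already present; 2 new (n, e)
  "linta" → 5 new (l, i, n, t, a)
  "mormordemor" → prefix "mormorde" already present; 3 new (m, o, r)
  "mormorkator" → prefix "mormor" already present; 5 new (k, a, t, o, r)
Total nodes = 8 + 11 + 3 + 5 + 3 + 2 + 4 + 6 + 5 + 6 + 2 + 5 + 3 + 5 = 68

68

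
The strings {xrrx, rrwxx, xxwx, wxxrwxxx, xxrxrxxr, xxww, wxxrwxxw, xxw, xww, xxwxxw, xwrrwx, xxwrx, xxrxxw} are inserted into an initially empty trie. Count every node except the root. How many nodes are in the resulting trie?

40

Trace insertions, counting only characters that open a new branch:
  "xrrx" → 4 new (x, r, r, x)
  "rrwxx" → 5 new (r, r, w, x, x)
  "xxwx" → prefix "x" already present; 3 new (x, w, x)
  "wxxrwxxx" → 8 new (w, x, x, r, w, x, x, x)
  "xxrxrxxr" → prefix "xx" already present; 6 new (r, x, r, x, x, r)
  "xxww" → prefix "xxw" already present; 1 new (w)
  "wxxrwxxw" → prefix "wxxrwxx" already present; 1 new (w)
  "xxw" → prefix "xxw" already present; 0 new (none)
  "xww" → prefix "x" already present; 2 new (w, w)
  "xxwxxw" → prefix "xxwx" already present; 2 new (x, w)
  "xwrrwx" → prefix "xw" already present; 4 new (r, r, w, x)
  "xxwrx" → prefix "xxw" already present; 2 new (r, x)
  "xxrxxw" → prefix "xxrx" already present; 2 new (x, w)
Total nodes = 4 + 5 + 3 + 8 + 6 + 1 + 1 + 0 + 2 + 2 + 4 + 2 + 2 = 40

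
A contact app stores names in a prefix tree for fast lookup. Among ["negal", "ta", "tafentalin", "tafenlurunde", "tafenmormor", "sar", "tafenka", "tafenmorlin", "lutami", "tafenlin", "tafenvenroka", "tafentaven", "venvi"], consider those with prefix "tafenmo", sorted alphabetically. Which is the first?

tafenmorlin

Filter for "tafenmo…" and sort: "tafenmorlin", "tafenmormor"
The 1st is tafenmorlin.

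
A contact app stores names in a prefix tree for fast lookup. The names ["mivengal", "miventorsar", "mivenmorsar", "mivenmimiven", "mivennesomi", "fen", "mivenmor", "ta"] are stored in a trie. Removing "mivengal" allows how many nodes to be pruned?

3

A node on "mivengal"'s path can go only if nothing else ends at it or branches off below it.
The suffix "gal" (3 nodes) is used only by "mivengal"; the node for "miven" still has the child "t", so pruning stops there.
Nodes removed: 3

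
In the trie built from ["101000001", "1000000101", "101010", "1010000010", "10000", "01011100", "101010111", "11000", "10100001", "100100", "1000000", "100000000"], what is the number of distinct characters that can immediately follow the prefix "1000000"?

2

The children of the "1000000" node are the distinct next characters among strings starting with "1000000".
Characters that immediately follow "1000000" among the stored strings: {0, 1}.
That node has 2 child edges.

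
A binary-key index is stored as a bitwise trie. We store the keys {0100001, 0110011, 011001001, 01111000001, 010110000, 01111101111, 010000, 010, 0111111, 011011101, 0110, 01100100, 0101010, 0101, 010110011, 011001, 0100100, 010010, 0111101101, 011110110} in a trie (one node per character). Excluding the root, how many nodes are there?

53

For each word, the new-node count is its length minus the longest prefix already in the trie:
  "0100001" → 7 new (0, 1, 0, 0, 0, 0, 1)
  "0110011" → prefix "01" already present; 5 new (1, 0, 0, 1, 1)
  "011001001" → prefix "011001" already present; 3 new (0, 0, 1)
  "01111000001" → prefix "011" already present; 8 new (1, 1, 0, 0, 0, 0, 0, 1)
  "010110000" → prefix "010" already present; 6 new (1, 1, 0, 0, 0, 0)
  "01111101111" → prefix "01111" already present; 6 new (1, 0, 1, 1, 1, 1)
  "010000" → prefix "010000" already present; 0 new (none)
  "010" → prefix "010" already present; 0 new (none)
  "0111111" → prefix "011111" already present; 1 new (1)
  "011011101" → prefix "0110" already present; 5 new (1, 1, 1, 0, 1)
  "0110" → prefix "0110" already present; 0 new (none)
  "01100100" → prefix "01100100" already present; 0 new (none)
  "0101010" → prefix "0101" already present; 3 new (0, 1, 0)
  "0101" → prefix "0101" already present; 0 new (none)
  "010110011" → prefix "0101100" already present; 2 new (1, 1)
  "011001" → prefix "011001" already present; 0 new (none)
  "0100100" → prefix "0100" already present; 3 new (1, 0, 0)
  "010010" → prefix "010010" already present; 0 new (none)
  "0111101101" → prefix "011110" already present; 4 new (1, 1, 0, 1)
  "011110110" → prefix "011110110" already present; 0 new (none)
Total nodes = 7 + 5 + 3 + 8 + 6 + 6 + 0 + 0 + 1 + 5 + 0 + 0 + 3 + 0 + 2 + 0 + 3 + 0 + 4 + 0 = 53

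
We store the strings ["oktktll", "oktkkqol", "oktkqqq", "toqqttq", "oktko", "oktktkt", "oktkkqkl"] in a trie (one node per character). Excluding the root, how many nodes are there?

Insert word by word; a character creates a node only if that edge doesn't already exist:
  "oktktll" → 7 new (o, k, t, k, t, l, l)
  "oktkkqol" → prefix "oktk" already present; 4 new (k, q, o, l)
  "oktkqqq" → prefix "oktk" already present; 3 new (q, q, q)
  "toqqttq" → 7 new (t, o, q, q, t, t, q)
  "oktko" → prefix "oktk" already present; 1 new (o)
  "oktktkt" → prefix "oktkt" already present; 2 new (k, t)
  "oktkkqkl" → prefix "oktkkq" already present; 2 new (k, l)
Total nodes = 7 + 4 + 3 + 7 + 1 + 2 + 2 = 26

26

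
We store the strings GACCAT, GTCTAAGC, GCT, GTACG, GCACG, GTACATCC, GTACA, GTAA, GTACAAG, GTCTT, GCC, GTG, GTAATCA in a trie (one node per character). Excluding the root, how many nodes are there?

Insert word by word; a character creates a node only if that edge doesn't already exist:
  "GACCAT" → 6 new (G, A, C, C, A, T)
  "GTCTAAGC" → prefix "G" already present; 7 new (T, C, T, A, A, G, C)
  "GCT" → prefix "G" already present; 2 new (C, T)
  "GTACG" → prefix "GT" already present; 3 new (A, C, G)
  "GCACG" → prefix "GC" already present; 3 new (A, C, G)
  "GTACATCC" → prefix "GTAC" already present; 4 new (A, T, C, C)
  "GTACA" → prefix "GTACA" already present; 0 new (none)
  "GTAA" → prefix "GTA" already present; 1 new (A)
  "GTACAAG" → prefix "GTACA" already present; 2 new (A, G)
  "GTCTT" → prefix "GTCT" already present; 1 new (T)
  "GCC" → prefix "GC" already present; 1 new (C)
  "GTG" → prefix "GT" already present; 1 new (G)
  "GTAATCA" → prefix "GTAA" already present; 3 new (T, C, A)
Total nodes = 6 + 7 + 2 + 3 + 3 + 4 + 0 + 1 + 2 + 1 + 1 + 1 + 3 = 34

34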